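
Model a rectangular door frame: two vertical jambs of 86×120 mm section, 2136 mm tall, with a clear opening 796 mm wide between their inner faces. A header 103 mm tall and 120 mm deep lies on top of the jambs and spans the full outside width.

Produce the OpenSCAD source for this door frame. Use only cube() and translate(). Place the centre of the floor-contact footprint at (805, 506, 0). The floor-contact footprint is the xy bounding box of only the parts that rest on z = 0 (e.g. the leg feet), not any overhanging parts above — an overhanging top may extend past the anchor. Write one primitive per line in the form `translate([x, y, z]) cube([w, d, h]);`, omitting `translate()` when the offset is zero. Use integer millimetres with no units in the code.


translate([321, 446, 0]) cube([86, 120, 2136]);
translate([1203, 446, 0]) cube([86, 120, 2136]);
translate([321, 446, 2136]) cube([968, 120, 103]);


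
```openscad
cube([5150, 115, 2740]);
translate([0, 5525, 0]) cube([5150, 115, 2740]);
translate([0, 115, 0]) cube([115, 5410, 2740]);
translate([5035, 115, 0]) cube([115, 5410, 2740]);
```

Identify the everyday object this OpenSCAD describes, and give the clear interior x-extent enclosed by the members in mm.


A house (or room) frame. The interior width is 4920 mm.

Four 2740 mm walls enclosing a rectangle with no floor or roof — a room or house frame. Outside width is 5150 mm and wall thickness is 115 mm, so the interior width is 5150 − 2 × 115 = 4920 mm.


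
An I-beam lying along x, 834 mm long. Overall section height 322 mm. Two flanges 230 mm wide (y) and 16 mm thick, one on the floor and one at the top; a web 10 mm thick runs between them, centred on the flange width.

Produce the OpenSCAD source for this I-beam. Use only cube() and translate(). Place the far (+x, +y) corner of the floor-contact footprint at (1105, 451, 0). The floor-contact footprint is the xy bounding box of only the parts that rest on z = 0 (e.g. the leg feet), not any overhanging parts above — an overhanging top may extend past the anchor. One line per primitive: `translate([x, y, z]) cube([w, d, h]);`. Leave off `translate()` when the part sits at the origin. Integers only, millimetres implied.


translate([271, 221, 0]) cube([834, 230, 16]);
translate([271, 331, 16]) cube([834, 10, 290]);
translate([271, 221, 306]) cube([834, 230, 16]);


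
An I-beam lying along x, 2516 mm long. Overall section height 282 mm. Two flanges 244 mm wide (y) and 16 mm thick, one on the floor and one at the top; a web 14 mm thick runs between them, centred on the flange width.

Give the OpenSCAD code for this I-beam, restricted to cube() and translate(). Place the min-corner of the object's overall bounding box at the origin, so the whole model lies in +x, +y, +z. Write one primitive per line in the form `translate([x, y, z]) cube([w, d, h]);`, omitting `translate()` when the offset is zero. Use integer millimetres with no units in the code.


cube([2516, 244, 16]);
translate([0, 115, 16]) cube([2516, 14, 250]);
translate([0, 0, 266]) cube([2516, 244, 16]);


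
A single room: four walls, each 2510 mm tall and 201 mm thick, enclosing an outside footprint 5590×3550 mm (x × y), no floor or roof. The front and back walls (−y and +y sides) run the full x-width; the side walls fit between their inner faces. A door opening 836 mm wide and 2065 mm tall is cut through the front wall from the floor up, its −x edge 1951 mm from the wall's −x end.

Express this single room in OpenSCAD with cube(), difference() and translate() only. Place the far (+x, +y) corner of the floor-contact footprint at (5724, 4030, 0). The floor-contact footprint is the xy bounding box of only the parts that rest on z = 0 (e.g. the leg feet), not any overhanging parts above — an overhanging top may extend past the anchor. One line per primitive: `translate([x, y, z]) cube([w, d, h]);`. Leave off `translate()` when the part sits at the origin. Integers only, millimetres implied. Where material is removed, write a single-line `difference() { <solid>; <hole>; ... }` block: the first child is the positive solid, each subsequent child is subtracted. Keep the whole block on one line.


difference() { translate([134, 480, 0]) cube([5590, 201, 2510]); translate([2085, 480, 0]) cube([836, 201, 2065]); }
translate([134, 3829, 0]) cube([5590, 201, 2510]);
translate([134, 681, 0]) cube([201, 3148, 2510]);
translate([5523, 681, 0]) cube([201, 3148, 2510]);


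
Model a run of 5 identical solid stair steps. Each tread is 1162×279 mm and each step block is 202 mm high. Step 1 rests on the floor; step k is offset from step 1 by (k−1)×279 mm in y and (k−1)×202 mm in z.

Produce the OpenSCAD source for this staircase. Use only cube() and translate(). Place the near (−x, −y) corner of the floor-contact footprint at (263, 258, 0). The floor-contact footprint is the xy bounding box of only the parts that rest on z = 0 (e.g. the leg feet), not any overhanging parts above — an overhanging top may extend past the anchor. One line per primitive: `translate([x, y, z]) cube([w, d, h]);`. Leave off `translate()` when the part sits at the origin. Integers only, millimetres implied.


translate([263, 258, 0]) cube([1162, 279, 202]);
translate([263, 537, 202]) cube([1162, 279, 202]);
translate([263, 816, 404]) cube([1162, 279, 202]);
translate([263, 1095, 606]) cube([1162, 279, 202]);
translate([263, 1374, 808]) cube([1162, 279, 202]);


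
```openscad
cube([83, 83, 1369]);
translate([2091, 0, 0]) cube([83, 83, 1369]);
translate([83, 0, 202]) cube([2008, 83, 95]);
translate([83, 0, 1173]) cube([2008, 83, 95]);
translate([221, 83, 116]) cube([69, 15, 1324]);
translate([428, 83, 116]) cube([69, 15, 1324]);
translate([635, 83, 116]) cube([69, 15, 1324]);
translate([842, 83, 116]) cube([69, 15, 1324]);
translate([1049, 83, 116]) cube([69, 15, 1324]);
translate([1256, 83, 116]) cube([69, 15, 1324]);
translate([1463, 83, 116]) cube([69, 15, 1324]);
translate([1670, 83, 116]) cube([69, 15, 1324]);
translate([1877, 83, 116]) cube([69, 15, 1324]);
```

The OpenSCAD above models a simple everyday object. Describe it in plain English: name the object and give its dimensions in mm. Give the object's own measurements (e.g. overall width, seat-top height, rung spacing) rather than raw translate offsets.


A fence section. Two 83×83 mm posts, 1369 mm tall, stand on the floor with a clear span of 2008 mm between their inner faces. Two horizontal rails of 83×95 mm section span the gap between the posts with their undersides at z = 202 mm and z = 1173 mm, flush with the posts' −y face. 9 pickets, each 69 mm wide, 15 mm thick and 1324 mm tall, are fixed to the +y face of the rails with their bottoms at z = 116 mm, spaced across the span with a 138 mm gap after the −x post and between neighbouring pickets, with 145 mm left before the +x post.


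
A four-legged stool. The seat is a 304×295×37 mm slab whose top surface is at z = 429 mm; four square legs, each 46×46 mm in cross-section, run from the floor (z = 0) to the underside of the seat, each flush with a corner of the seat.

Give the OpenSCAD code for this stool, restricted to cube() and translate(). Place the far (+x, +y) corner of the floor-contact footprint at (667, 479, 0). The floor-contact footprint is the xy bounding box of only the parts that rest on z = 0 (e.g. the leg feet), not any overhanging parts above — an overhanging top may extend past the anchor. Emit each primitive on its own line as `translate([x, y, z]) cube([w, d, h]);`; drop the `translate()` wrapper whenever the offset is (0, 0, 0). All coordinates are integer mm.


translate([363, 184, 392]) cube([304, 295, 37]);
translate([363, 184, 0]) cube([46, 46, 392]);
translate([621, 184, 0]) cube([46, 46, 392]);
translate([363, 433, 0]) cube([46, 46, 392]);
translate([621, 433, 0]) cube([46, 46, 392]);


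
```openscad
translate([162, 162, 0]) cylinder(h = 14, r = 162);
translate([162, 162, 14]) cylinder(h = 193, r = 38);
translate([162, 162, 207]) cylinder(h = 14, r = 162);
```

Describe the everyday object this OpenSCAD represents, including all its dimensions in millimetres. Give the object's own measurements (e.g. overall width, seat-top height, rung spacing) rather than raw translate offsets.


A spool: two coaxial disc flanges of radius 162 mm and thickness 14 mm, joined by a core cylinder of radius 38 mm and height 193 mm. The lower flange rests on z = 0 and the three cylinders share a vertical axis.


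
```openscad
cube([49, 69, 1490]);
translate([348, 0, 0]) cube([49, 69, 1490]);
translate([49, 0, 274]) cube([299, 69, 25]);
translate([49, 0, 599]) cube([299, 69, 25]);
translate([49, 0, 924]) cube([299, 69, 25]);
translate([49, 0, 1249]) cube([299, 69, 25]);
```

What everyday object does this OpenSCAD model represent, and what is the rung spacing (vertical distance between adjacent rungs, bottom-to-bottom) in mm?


A ladder. The rung spacing is 325 mm.

Two tall 49×69 posts with 4 short bars between them — a ladder. Adjacent rungs sit at z = 274 and z = 599, so the spacing is 599 − 274 = 325 mm.


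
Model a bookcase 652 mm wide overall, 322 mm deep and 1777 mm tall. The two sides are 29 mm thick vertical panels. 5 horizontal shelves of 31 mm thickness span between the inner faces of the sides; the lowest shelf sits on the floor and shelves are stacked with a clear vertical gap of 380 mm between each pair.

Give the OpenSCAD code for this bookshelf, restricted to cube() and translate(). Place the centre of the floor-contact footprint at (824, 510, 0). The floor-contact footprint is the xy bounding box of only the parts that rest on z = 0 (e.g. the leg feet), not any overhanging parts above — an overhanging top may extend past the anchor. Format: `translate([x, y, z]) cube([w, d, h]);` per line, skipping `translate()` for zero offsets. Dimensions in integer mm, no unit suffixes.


translate([498, 349, 0]) cube([29, 322, 1777]);
translate([1121, 349, 0]) cube([29, 322, 1777]);
translate([527, 349, 0]) cube([594, 322, 31]);
translate([527, 349, 411]) cube([594, 322, 31]);
translate([527, 349, 822]) cube([594, 322, 31]);
translate([527, 349, 1233]) cube([594, 322, 31]);
translate([527, 349, 1644]) cube([594, 322, 31]);


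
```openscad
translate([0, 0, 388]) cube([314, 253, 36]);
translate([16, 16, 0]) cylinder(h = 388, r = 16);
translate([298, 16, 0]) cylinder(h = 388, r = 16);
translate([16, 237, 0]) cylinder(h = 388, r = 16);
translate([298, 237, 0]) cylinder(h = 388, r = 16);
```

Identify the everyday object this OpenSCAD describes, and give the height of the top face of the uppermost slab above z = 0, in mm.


A stool. The seat height is 424 mm.

A 314×253×36 slab at z = 388 on four corner cylinders — a stool. The seat top is 388 + 36 = 424 mm.


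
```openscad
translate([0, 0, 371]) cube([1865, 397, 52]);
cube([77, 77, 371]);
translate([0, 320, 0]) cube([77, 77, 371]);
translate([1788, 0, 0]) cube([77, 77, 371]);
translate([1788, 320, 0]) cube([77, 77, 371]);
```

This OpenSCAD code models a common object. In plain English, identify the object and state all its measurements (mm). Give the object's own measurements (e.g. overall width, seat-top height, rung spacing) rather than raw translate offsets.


A long wooden bench with a 1865 mm (x) × 397 mm (y) seat, 52 mm thick, its top surface 423 mm above the floor. Four 77 mm square legs at the seat corners, flush with the edges, run from z = 0 to the seat underside.


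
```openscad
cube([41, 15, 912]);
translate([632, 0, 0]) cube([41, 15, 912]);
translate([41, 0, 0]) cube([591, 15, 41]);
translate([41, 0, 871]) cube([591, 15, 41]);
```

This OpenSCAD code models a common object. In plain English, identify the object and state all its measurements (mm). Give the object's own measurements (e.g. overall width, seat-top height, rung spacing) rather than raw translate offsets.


A rectangular picture frame lying in the x–z plane (depth along y). The opening is 591 mm wide (x) by 830 mm tall (z), surrounded by a border 41 mm wide on all four sides. The frame is 15 mm deep and is made of two full-height vertical stiles with two horizontal rails fitted between them.


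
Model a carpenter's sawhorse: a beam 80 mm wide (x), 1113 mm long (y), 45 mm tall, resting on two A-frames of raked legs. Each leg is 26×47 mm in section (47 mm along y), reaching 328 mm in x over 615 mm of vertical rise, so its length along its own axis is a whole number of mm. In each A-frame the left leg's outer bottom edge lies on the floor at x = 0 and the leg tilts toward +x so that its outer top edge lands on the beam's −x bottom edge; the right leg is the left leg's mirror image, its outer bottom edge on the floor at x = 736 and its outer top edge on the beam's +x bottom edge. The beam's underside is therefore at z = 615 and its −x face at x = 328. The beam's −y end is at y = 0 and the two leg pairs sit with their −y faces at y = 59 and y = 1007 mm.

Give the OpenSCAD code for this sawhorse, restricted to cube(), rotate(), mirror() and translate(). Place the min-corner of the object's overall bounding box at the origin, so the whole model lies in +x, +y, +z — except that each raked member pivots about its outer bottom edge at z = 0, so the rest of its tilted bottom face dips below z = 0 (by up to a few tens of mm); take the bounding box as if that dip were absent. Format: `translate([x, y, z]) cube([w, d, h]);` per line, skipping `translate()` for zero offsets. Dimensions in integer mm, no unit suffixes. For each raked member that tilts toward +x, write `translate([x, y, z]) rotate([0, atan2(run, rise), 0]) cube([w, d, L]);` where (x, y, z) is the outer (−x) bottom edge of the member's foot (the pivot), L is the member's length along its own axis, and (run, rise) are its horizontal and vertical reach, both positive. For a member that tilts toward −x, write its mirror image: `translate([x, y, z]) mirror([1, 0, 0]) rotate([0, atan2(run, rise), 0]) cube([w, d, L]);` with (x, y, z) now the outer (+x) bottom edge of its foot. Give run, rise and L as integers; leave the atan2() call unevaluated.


translate([328, 0, 615]) cube([80, 1113, 45]);
translate([0, 59, 0]) rotate([0, atan2(328, 615), 0]) cube([26, 47, 697]);
translate([736, 59, 0]) mirror([1, 0, 0]) rotate([0, atan2(328, 615), 0]) cube([26, 47, 697]);
translate([0, 1007, 0]) rotate([0, atan2(328, 615), 0]) cube([26, 47, 697]);
translate([736, 1007, 0]) mirror([1, 0, 0]) rotate([0, atan2(328, 615), 0]) cube([26, 47, 697]);


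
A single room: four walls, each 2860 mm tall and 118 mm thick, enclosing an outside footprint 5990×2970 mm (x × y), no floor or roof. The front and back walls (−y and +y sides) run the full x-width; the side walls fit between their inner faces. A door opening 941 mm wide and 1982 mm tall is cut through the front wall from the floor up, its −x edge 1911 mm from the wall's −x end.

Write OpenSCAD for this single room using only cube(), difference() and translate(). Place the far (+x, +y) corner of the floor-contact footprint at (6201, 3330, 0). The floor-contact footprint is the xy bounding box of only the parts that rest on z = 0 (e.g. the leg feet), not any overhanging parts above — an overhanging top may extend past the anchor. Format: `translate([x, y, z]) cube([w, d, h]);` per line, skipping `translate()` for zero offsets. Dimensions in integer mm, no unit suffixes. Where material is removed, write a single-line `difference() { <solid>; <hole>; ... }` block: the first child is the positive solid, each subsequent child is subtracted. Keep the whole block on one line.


difference() { translate([211, 360, 0]) cube([5990, 118, 2860]); translate([2122, 360, 0]) cube([941, 118, 1982]); }
translate([211, 3212, 0]) cube([5990, 118, 2860]);
translate([211, 478, 0]) cube([118, 2734, 2860]);
translate([6083, 478, 0]) cube([118, 2734, 2860]);


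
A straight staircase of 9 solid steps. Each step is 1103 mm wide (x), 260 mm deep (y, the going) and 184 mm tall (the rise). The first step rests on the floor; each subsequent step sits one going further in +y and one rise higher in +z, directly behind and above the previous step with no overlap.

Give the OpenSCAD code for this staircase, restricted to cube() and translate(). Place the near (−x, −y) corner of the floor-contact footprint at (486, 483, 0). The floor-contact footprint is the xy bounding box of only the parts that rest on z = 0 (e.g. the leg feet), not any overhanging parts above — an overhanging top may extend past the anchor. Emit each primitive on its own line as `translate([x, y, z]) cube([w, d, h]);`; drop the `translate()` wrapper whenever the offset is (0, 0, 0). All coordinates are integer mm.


translate([486, 483, 0]) cube([1103, 260, 184]);
translate([486, 743, 184]) cube([1103, 260, 184]);
translate([486, 1003, 368]) cube([1103, 260, 184]);
translate([486, 1263, 552]) cube([1103, 260, 184]);
translate([486, 1523, 736]) cube([1103, 260, 184]);
translate([486, 1783, 920]) cube([1103, 260, 184]);
translate([486, 2043, 1104]) cube([1103, 260, 184]);
translate([486, 2303, 1288]) cube([1103, 260, 184]);
translate([486, 2563, 1472]) cube([1103, 260, 184]);


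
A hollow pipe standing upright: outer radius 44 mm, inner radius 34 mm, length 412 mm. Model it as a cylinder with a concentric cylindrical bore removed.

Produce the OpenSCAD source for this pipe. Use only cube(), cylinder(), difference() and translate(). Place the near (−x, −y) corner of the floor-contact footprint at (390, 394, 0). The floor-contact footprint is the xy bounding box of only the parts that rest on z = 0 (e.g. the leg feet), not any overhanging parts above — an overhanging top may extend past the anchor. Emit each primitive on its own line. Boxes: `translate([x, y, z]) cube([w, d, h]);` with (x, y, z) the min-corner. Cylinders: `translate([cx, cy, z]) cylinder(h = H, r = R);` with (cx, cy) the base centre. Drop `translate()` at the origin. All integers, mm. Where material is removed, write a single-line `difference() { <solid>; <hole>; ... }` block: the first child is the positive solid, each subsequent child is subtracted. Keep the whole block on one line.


difference() { translate([434, 438, 0]) cylinder(h = 412, r = 44); translate([434, 438, 0]) cylinder(h = 412, r = 34); }


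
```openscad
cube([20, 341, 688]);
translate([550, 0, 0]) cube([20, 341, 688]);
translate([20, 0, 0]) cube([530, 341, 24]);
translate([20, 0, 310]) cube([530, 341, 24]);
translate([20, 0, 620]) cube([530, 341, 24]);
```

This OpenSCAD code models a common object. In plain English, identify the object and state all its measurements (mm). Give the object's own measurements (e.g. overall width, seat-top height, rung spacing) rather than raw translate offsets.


An open bookshelf. Two side panels, each 20 mm thick, 341 mm deep and 688 mm tall, stand 570 mm apart (outside-to-outside). Between them sit 3 shelves, each 24 mm thick and 341 mm deep, spanning the full gap between the sides. The bottom shelf rests on the floor (its underside at z = 0) and the clear gap between one shelf's top and the next shelf's underside is 286 mm.


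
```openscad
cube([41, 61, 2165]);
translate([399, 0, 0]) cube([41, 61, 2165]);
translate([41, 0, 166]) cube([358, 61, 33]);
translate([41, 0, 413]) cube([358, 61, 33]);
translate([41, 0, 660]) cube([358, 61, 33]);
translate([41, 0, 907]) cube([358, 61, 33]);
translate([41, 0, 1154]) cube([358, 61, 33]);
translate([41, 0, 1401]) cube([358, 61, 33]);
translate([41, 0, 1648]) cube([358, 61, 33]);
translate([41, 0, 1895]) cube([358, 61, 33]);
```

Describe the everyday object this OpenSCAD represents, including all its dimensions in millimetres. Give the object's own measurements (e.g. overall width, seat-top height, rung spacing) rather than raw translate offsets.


A straight ladder. Two 41×61 mm vertical rails, 2165 mm tall, stand 440 mm apart (outside-to-outside) with their front faces coplanar on the −y side. 8 rungs, each 61 mm deep and 33 mm tall, span between the inner faces of the rails, front faces flush with the rails. The lowest rung's underside is at z = 166 mm and rungs are spaced 247 mm apart (underside to underside).


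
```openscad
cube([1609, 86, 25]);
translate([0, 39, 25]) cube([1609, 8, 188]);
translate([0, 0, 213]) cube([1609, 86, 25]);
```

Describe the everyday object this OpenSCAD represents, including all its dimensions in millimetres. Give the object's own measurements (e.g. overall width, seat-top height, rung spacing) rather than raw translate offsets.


An I-beam lying along x, 1609 mm long. Overall section height 238 mm. Two flanges 86 mm wide (y) and 25 mm thick, one on the floor and one at the top; a web 8 mm thick runs between them, centred on the flange width.


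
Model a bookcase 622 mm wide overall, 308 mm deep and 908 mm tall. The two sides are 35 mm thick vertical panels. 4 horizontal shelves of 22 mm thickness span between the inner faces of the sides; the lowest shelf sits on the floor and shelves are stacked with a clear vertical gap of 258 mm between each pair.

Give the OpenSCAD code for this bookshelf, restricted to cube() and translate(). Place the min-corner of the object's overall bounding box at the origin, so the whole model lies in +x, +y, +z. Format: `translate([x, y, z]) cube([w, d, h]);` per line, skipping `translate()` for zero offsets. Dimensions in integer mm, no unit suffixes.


cube([35, 308, 908]);
translate([587, 0, 0]) cube([35, 308, 908]);
translate([35, 0, 0]) cube([552, 308, 22]);
translate([35, 0, 280]) cube([552, 308, 22]);
translate([35, 0, 560]) cube([552, 308, 22]);
translate([35, 0, 840]) cube([552, 308, 22]);


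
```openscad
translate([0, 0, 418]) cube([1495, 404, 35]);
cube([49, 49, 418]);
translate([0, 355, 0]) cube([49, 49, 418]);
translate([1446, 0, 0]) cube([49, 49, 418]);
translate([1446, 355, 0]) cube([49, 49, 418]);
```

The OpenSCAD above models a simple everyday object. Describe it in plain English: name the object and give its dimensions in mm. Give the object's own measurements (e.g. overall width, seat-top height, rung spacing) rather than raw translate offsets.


A bench: a 1495×404 mm seat slab, 35 mm thick, top at z = 453 mm, on four 49×49 mm square legs flush with the seat corners and standing on z = 0.


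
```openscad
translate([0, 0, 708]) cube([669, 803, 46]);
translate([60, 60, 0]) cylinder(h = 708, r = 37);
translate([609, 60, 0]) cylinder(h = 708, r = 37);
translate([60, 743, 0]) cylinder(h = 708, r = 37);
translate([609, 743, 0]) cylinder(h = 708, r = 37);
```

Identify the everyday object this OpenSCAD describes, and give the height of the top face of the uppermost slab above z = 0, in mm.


A table. The table height is 754 mm.

A 669×803×46 slab sits at z = 708 on four Ø74 mm round legs — a table. The top surface is at 708 + 46 = 754 mm.


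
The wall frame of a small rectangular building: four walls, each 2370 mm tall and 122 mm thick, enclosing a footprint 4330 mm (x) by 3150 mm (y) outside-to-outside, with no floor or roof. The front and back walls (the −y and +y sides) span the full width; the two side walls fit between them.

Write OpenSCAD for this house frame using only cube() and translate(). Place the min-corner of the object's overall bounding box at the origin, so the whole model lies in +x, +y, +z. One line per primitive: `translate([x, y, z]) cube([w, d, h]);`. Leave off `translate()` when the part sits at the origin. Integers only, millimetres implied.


cube([4330, 122, 2370]);
translate([0, 3028, 0]) cube([4330, 122, 2370]);
translate([0, 122, 0]) cube([122, 2906, 2370]);
translate([4208, 122, 0]) cube([122, 2906, 2370]);


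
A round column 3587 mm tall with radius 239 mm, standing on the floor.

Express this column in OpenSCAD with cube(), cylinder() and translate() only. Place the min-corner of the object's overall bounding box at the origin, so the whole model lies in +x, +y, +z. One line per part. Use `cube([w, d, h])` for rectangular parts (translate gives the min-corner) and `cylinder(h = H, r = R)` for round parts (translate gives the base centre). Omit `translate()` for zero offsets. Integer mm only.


translate([239, 239, 0]) cylinder(h = 3587, r = 239);


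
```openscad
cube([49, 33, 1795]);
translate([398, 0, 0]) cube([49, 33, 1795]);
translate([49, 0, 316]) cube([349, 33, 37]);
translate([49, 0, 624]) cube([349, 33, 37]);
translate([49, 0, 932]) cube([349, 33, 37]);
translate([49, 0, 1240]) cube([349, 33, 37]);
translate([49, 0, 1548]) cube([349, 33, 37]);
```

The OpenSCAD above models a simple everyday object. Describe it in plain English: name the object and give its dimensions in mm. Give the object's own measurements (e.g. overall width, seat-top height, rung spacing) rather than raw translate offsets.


A straight ladder. Two 49×33 mm vertical rails, 1795 mm tall, stand 447 mm apart (outside-to-outside) with their front faces coplanar on the −y side. 5 rungs, each 33 mm deep and 37 mm tall, span between the inner faces of the rails, front faces flush with the rails. The lowest rung's underside is at z = 316 mm and rungs are spaced 308 mm apart (underside to underside).


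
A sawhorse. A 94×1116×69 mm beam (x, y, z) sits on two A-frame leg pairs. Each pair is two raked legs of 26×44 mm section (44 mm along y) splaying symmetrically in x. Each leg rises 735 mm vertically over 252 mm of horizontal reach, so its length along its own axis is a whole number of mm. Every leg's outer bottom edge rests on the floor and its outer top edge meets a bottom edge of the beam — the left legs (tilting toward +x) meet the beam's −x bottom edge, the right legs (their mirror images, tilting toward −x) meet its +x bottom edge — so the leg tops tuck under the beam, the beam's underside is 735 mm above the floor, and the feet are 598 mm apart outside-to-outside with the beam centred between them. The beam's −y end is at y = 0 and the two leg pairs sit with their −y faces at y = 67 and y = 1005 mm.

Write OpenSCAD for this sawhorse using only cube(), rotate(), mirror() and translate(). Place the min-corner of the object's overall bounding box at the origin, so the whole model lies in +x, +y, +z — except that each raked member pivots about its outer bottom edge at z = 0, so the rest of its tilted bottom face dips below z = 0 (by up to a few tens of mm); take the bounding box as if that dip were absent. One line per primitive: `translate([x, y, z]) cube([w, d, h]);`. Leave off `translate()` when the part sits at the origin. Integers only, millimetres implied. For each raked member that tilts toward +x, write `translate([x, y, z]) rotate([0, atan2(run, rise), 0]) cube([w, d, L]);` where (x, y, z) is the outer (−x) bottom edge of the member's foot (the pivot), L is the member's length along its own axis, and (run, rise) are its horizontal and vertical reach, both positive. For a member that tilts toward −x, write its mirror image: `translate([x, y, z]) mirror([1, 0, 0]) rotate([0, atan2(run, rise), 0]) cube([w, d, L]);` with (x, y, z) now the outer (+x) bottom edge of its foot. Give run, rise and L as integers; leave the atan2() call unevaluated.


translate([252, 0, 735]) cube([94, 1116, 69]);
translate([0, 67, 0]) rotate([0, atan2(252, 735), 0]) cube([26, 44, 777]);
translate([598, 67, 0]) mirror([1, 0, 0]) rotate([0, atan2(252, 735), 0]) cube([26, 44, 777]);
translate([0, 1005, 0]) rotate([0, atan2(252, 735), 0]) cube([26, 44, 777]);
translate([598, 1005, 0]) mirror([1, 0, 0]) rotate([0, atan2(252, 735), 0]) cube([26, 44, 777]);


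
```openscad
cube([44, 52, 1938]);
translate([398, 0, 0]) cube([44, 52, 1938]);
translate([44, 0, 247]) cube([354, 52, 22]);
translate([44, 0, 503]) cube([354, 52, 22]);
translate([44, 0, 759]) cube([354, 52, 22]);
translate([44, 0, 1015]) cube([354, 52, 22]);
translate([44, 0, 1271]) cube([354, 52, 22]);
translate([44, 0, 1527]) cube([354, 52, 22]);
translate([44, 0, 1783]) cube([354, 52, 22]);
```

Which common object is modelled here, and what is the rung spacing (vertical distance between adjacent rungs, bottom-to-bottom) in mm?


A ladder. The rung spacing is 256 mm.

Two tall 44×52 posts with 7 short bars between them — a ladder. Adjacent rungs sit at z = 247 and z = 503, so the spacing is 503 − 247 = 256 mm.


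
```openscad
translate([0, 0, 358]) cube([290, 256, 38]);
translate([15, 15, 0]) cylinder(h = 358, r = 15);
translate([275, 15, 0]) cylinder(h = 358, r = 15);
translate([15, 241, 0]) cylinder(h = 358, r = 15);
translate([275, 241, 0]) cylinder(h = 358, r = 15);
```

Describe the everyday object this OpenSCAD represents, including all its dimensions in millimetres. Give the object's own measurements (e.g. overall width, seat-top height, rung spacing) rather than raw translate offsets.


A simple wooden stool: a rectangular seat 290 mm (x) by 256 mm (y), 38 mm thick, top face at z = 396 mm, on four round legs, each 30 mm in diameter. The legs rest on z = 0, each leg's axis is inset half a diameter from the nearest pair of seat edges (so the leg's bounding box is flush with the corner).


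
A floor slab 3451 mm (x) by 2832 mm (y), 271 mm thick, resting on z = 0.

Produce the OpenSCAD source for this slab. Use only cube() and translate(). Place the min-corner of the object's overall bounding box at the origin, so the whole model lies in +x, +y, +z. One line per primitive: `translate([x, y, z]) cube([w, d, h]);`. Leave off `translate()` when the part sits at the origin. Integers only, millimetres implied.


cube([3451, 2832, 271]);


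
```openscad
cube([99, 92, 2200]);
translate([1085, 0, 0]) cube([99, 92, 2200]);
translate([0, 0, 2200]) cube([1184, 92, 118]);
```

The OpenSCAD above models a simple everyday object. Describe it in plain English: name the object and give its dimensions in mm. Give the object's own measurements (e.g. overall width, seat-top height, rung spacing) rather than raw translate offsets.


A door frame. The clear opening is 986 mm wide and 2200 mm high. Two 99 mm wide jambs, 92 mm deep, stand either side of the opening from the floor to the top of the opening. A 118 mm thick head sits across the top of both jambs, spanning the full outside width of the frame.


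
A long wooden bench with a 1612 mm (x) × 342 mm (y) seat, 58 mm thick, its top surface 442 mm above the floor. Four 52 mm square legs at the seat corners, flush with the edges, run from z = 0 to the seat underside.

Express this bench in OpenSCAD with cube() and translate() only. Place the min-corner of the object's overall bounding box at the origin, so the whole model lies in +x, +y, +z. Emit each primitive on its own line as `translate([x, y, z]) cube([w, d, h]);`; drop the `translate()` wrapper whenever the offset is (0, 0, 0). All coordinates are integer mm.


translate([0, 0, 384]) cube([1612, 342, 58]);
cube([52, 52, 384]);
translate([0, 290, 0]) cube([52, 52, 384]);
translate([1560, 0, 0]) cube([52, 52, 384]);
translate([1560, 290, 0]) cube([52, 52, 384]);


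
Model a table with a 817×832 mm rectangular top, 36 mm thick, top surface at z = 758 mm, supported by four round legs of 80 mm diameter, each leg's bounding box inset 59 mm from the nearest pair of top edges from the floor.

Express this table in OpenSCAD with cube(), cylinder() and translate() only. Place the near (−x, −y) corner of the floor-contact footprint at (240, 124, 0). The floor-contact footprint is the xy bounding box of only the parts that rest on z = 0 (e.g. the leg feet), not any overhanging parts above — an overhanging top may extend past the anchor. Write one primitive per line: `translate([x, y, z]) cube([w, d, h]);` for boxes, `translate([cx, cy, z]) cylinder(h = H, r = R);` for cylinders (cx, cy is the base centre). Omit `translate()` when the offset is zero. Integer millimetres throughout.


translate([181, 65, 722]) cube([817, 832, 36]);
translate([280, 164, 0]) cylinder(h = 722, r = 40);
translate([899, 164, 0]) cylinder(h = 722, r = 40);
translate([280, 798, 0]) cylinder(h = 722, r = 40);
translate([899, 798, 0]) cylinder(h = 722, r = 40);


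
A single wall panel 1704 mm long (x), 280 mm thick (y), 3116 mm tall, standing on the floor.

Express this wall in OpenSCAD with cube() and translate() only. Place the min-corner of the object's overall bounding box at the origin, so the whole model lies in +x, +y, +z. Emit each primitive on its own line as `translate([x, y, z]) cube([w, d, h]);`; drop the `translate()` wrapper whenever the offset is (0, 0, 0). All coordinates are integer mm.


cube([1704, 280, 3116]);


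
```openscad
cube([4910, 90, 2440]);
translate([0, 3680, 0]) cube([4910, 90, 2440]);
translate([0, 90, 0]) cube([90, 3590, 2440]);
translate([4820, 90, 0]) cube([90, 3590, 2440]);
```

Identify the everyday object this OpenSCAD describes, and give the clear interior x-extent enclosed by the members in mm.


A house (or room) frame. The interior width is 4730 mm.

Four 2440 mm walls enclosing a rectangle with no floor or roof — a room or house frame. Outside width is 4910 mm and wall thickness is 90 mm, so the interior width is 4910 − 2 × 90 = 4730 mm.


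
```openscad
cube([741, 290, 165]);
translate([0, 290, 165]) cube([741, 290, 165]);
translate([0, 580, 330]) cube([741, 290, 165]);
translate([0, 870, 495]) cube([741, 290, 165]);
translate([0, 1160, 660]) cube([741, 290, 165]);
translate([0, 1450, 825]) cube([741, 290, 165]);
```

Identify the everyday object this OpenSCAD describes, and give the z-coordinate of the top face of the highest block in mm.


A staircase. The total rise is 990 mm.

6 identical blocks, each offset up and back from the previous — a staircase. Each step is 165 mm tall and there are 6 of them, so the total rise is 6 × 165 = 990 mm.


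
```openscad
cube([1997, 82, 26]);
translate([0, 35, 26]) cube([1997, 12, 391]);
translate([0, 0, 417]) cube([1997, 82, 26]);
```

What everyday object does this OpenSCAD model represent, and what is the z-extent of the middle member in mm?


An I-beam. The web height is 391 mm.

Two wide flanges with a thin centred web — an I-beam. Overall 443 mm minus two 26 mm flanges gives a web of 443 − 2·26 = 391 mm.


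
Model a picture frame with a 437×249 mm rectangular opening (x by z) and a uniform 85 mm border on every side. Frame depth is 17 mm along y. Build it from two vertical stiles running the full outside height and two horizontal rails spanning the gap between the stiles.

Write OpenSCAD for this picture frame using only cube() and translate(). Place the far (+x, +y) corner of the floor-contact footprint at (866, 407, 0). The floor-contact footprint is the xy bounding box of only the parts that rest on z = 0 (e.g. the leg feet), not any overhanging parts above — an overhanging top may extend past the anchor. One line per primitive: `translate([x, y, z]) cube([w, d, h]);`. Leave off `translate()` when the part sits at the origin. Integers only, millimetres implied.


translate([259, 390, 0]) cube([85, 17, 419]);
translate([781, 390, 0]) cube([85, 17, 419]);
translate([344, 390, 0]) cube([437, 17, 85]);
translate([344, 390, 334]) cube([437, 17, 85]);


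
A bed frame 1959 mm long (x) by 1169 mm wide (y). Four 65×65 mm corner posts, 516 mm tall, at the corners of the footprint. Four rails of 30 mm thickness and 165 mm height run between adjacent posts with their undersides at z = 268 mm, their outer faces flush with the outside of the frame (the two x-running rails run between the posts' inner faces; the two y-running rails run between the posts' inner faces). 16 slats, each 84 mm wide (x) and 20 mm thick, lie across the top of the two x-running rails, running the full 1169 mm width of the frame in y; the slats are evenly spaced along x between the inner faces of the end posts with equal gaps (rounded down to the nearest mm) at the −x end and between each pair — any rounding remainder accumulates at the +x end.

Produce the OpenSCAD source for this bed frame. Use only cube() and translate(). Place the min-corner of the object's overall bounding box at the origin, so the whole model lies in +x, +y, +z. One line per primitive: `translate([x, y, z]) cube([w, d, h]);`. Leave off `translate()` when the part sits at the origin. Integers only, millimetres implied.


cube([65, 65, 516]);
translate([0, 1104, 0]) cube([65, 65, 516]);
translate([1894, 0, 0]) cube([65, 65, 516]);
translate([1894, 1104, 0]) cube([65, 65, 516]);
translate([65, 0, 268]) cube([1829, 30, 165]);
translate([65, 1139, 268]) cube([1829, 30, 165]);
translate([0, 65, 268]) cube([30, 1039, 165]);
translate([1929, 65, 268]) cube([30, 1039, 165]);
translate([93, 0, 433]) cube([84, 1169, 20]);
translate([205, 0, 433]) cube([84, 1169, 20]);
translate([317, 0, 433]) cube([84, 1169, 20]);
translate([429, 0, 433]) cube([84, 1169, 20]);
translate([541, 0, 433]) cube([84, 1169, 20]);
translate([653, 0, 433]) cube([84, 1169, 20]);
translate([765, 0, 433]) cube([84, 1169, 20]);
translate([877, 0, 433]) cube([84, 1169, 20]);
translate([989, 0, 433]) cube([84, 1169, 20]);
translate([1101, 0, 433]) cube([84, 1169, 20]);
translate([1213, 0, 433]) cube([84, 1169, 20]);
translate([1325, 0, 433]) cube([84, 1169, 20]);
translate([1437, 0, 433]) cube([84, 1169, 20]);
translate([1549, 0, 433]) cube([84, 1169, 20]);
translate([1661, 0, 433]) cube([84, 1169, 20]);
translate([1773, 0, 433]) cube([84, 1169, 20]);


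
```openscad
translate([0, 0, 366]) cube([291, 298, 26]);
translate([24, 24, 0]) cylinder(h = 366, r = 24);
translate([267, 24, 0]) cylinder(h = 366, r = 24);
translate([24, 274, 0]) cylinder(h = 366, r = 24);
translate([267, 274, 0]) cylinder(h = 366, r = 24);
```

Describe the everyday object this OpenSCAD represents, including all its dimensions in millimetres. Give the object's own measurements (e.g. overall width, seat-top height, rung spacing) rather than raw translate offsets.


A four-legged stool. The seat is a 291×298×26 mm slab whose top surface is at z = 392 mm; four round legs, each 48 mm in diameter, run from the floor (z = 0) to the underside of the seat, each leg's axis is inset half a diameter from the nearest pair of seat edges (so the leg's bounding box is flush with the corner).


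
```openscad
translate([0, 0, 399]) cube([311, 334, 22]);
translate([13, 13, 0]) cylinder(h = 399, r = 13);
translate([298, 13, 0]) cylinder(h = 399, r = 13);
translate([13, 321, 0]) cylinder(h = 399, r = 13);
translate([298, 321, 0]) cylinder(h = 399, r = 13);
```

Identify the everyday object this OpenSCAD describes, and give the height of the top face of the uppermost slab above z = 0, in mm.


A stool. The seat height is 421 mm.

A 311×334×22 slab at z = 399 on four corner cylinders — a stool. The seat top is 399 + 22 = 421 mm.


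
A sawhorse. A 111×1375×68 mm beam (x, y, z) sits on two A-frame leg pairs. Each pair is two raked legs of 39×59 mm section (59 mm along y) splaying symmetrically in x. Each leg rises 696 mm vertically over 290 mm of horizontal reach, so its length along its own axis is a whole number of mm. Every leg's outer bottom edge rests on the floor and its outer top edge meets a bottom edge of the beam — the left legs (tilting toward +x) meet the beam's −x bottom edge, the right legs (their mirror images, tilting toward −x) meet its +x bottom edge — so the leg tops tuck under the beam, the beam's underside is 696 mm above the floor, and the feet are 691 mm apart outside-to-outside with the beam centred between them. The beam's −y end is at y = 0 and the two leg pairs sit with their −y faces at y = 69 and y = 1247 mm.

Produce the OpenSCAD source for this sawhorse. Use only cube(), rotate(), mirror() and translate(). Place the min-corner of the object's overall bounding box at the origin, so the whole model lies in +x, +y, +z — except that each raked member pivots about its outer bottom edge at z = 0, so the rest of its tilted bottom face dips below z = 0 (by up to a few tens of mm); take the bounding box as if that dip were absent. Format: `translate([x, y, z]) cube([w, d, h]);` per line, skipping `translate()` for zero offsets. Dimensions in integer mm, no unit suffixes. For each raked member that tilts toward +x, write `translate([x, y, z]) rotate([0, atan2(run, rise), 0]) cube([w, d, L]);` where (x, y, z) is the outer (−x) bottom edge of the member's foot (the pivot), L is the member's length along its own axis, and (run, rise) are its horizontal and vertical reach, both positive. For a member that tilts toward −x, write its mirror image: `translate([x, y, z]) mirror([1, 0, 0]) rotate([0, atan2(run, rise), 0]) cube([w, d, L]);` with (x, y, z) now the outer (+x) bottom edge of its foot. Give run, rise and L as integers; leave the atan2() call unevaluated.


translate([290, 0, 696]) cube([111, 1375, 68]);
translate([0, 69, 0]) rotate([0, atan2(290, 696), 0]) cube([39, 59, 754]);
translate([691, 69, 0]) mirror([1, 0, 0]) rotate([0, atan2(290, 696), 0]) cube([39, 59, 754]);
translate([0, 1247, 0]) rotate([0, atan2(290, 696), 0]) cube([39, 59, 754]);
translate([691, 1247, 0]) mirror([1, 0, 0]) rotate([0, atan2(290, 696), 0]) cube([39, 59, 754]);
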